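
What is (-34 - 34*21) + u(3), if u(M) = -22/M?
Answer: -2266/3 ≈ -755.33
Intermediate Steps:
(-34 - 34*21) + u(3) = (-34 - 34*21) - 22/3 = (-34 - 714) - 22*⅓ = -748 - 22/3 = -2266/3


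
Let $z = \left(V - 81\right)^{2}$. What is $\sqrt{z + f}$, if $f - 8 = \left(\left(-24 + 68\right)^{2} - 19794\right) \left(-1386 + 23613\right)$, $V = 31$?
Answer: $13 i \sqrt{2348682} \approx 19923.0 i$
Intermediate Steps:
$z = 2500$ ($z = \left(31 - 81\right)^{2} = \left(-50\right)^{2} = 2500$)
$f = -396929758$ ($f = 8 + \left(\left(-24 + 68\right)^{2} - 19794\right) \left(-1386 + 23613\right) = 8 + \left(44^{2} - 19794\right) 22227 = 8 + \left(1936 - 19794\right) 22227 = 8 - 396929766 = -396929758$)
$\sqrt{z + f} = \sqrt{2500 - 396929758} = \sqrt{-396927258} = 13 i \sqrt{2348682}$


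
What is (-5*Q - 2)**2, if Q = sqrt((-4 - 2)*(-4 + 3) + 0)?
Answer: 154 + 20*sqrt(6) ≈ 202.99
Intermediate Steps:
Q = sqrt(6) (Q = sqrt(-6*(-1) + 0) = sqrt(6 + 0) = sqrt(6) ≈ 2.4495)
(-5*Q - 2)**2 = (-5*sqrt(6) - 2)**2 = (-2 - 5*sqrt(6))**2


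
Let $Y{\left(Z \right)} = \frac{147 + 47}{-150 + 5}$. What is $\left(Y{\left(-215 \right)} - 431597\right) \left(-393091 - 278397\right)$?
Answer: $\frac{42022900187392}{145} \approx 2.8981 \cdot 10^{11}$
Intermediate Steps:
$Y{\left(Z \right)} = - \frac{194}{145}$ ($Y{\left(Z \right)} = \frac{194}{-145} = 194 \left(- \frac{1}{145}\right) = - \frac{194}{145}$)
$\left(Y{\left(-215 \right)} - 431597\right) \left(-393091 - 278397\right) = \left(- \frac{194}{145} - 431597\right) \left(-393091 - 278397\right) = \left(- \frac{62581759}{145}\right) \left(-671488\right) = \frac{42022900187392}{145}$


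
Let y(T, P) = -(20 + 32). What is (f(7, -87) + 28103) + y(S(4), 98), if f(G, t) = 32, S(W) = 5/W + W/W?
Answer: 28083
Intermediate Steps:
S(W) = 1 + 5/W (S(W) = 5/W + 1 = 1 + 5/W)
y(T, P) = -52 (y(T, P) = -1*52 = -52)
(f(7, -87) + 28103) + y(S(4), 98) = (32 + 28103) - 52 = 28135 - 52 = 28083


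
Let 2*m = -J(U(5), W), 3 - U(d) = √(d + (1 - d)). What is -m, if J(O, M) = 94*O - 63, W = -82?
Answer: 125/2 ≈ 62.500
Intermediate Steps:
U(d) = 2 (U(d) = 3 - √(d + (1 - d)) = 3 - √1 = 3 - 1*1 = 3 - 1 = 2)
J(O, M) = -63 + 94*O
m = -125/2 (m = (-(-63 + 94*2))/2 = (-(-63 + 188))/2 = (-1*125)/2 = (½)*(-125) = -125/2 ≈ -62.500)
-m = -1*(-125/2) = 125/2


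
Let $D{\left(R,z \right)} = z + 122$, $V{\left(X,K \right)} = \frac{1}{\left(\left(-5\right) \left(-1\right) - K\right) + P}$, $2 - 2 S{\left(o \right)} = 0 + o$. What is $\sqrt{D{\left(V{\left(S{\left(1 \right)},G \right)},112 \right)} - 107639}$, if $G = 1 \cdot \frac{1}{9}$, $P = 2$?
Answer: $i \sqrt{107405} \approx 327.73 i$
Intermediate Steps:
$S{\left(o \right)} = 1 - \frac{o}{2}$ ($S{\left(o \right)} = 1 - \frac{0 + o}{2} = 1 - \frac{o}{2}$)
$G = \frac{1}{9}$ ($G = 1 \cdot \frac{1}{9} = \frac{1}{9} \approx 0.11111$)
$V{\left(X,K \right)} = \frac{1}{7 - K}$ ($V{\left(X,K \right)} = \frac{1}{\left(\left(-5\right) \left(-1\right) - K\right) + 2} = \frac{1}{\left(5 - K\right) + 2} = \frac{1}{7 - K}$)
$D{\left(R,z \right)} = 122 + z$
$\sqrt{D{\left(V{\left(S{\left(1 \right)},G \right)},112 \right)} - 107639} = \sqrt{\left(122 + 112\right) - 107639} = \sqrt{234 - 107639} = \sqrt{-107405} = i \sqrt{107405}$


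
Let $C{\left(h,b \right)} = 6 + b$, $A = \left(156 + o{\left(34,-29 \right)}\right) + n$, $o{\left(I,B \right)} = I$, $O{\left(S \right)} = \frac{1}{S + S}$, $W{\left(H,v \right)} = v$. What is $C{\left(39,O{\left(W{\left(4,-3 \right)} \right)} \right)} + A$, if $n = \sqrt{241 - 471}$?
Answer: $\frac{1175}{6} + i \sqrt{230} \approx 195.83 + 15.166 i$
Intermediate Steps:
$O{\left(S \right)} = \frac{1}{2 S}$
$n = i \sqrt{230}$ ($n = \sqrt{-230} = i \sqrt{230} \approx 15.166 i$)
$A = 190 + i \sqrt{230}$ ($A = \left(156 + 34\right) + i \sqrt{230} = 190 + i \sqrt{230} \approx 190.0 + 15.166 i$)
$C{\left(39,O{\left(W{\left(4,-3 \right)} \right)} \right)} + A = \left(6 + \frac{1}{2 \left(-3\right)}\right) + \left(190 + i \sqrt{230}\right) = \left(6 + \frac{1}{2} \left(- \frac{1}{3}\right)\right) + \left(190 + i \sqrt{230}\right) = \left(6 - \frac{1}{6}\right) + \left(190 + i \sqrt{230}\right) = \frac{35}{6} + \left(190 + i \sqrt{230}\right) = \frac{1175}{6} + i \sqrt{230}$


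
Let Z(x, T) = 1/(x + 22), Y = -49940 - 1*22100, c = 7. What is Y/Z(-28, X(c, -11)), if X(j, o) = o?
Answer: 432240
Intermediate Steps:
Y = -72040 (Y = -49940 - 22100 = -72040)
Z(x, T) = 1/(22 + x)
Y/Z(-28, X(c, -11)) = -72040/(1/(22 - 28)) = -72040/(1/(-6)) = -72040/(-⅙) = -72040*(-6) = 432240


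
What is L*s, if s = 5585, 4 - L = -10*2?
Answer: 134040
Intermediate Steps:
L = 24 (L = 4 - (-10)*2 = 4 - 1*(-20) = 4 + 20 = 24)
L*s = 24*5585 = 134040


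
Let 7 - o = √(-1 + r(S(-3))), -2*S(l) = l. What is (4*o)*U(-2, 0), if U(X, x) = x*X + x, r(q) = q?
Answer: 0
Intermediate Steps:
S(l) = -l/2
U(X, x) = x + X*x (U(X, x) = X*x + x = x + X*x)
o = 7 - √2/2 (o = 7 - √(-1 - ½*(-3)) = 7 - √(-1 + 3/2) = 7 - √(½) = 7 - √2/2 ≈ 6.2929)
(4*o)*U(-2, 0) = (4*(7 - √2/2))*(0*(1 - 2)) = (28 - 2*√2)*(0*(-1)) = (28 - 2*√2)*0 = 0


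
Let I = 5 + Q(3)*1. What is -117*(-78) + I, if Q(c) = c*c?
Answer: 9140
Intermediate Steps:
Q(c) = c**2
I = 14 (I = 5 + 3**2*1 = 5 + 9*1 = 5 + 9 = 14)
-117*(-78) + I = -117*(-78) + 14 = 9126 + 14 = 9140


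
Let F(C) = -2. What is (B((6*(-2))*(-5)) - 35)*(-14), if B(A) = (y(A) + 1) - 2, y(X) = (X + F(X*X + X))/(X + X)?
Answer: 14917/30 ≈ 497.23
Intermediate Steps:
y(X) = (-2 + X)/(2*X) (y(X) = (X - 2)/(X + X) = (-2 + X)/((2*X)) = (-2 + X)*(1/(2*X)) = (-2 + X)/(2*X))
B(A) = -1 + (-2 + A)/(2*A) (B(A) = ((-2 + A)/(2*A) + 1) - 2 = (1 + (-2 + A)/(2*A)) - 2 = -1 + (-2 + A)/(2*A))
(B((6*(-2))*(-5)) - 35)*(-14) = ((-2 - 6*(-2)*(-5))/(2*(((6*(-2))*(-5)))) - 35)*(-14) = ((-2 - (-12)*(-5))/(2*((-12*(-5)))) - 35)*(-14) = ((½)*(-2 - 1*60)/60 - 35)*(-14) = ((½)*(1/60)*(-2 - 60) - 35)*(-14) = ((½)*(1/60)*(-62) - 35)*(-14) = (-31/60 - 35)*(-14) = -2131/60*(-14) = 14917/30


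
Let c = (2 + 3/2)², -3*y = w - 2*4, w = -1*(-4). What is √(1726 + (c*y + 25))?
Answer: √15906/3 ≈ 42.040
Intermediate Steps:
w = 4
y = 4/3 (y = -(4 - 2*4)/3 = -(4 - 8)/3 = -⅓*(-4) = 4/3 ≈ 1.3333)
c = 49/4 (c = (2 + 3*(½))² = (2 + 3/2)² = (7/2)² = 49/4 ≈ 12.250)
√(1726 + (c*y + 25)) = √(1726 + ((49/4)*(4/3) + 25)) = √(1726 + (49/3 + 25)) = √(1726 + 124/3) = √(5302/3) = √15906/3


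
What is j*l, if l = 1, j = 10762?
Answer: 10762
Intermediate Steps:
j*l = 10762*1 = 10762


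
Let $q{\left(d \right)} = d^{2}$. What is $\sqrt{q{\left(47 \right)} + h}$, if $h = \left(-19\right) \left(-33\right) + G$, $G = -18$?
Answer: $\sqrt{2818} \approx 53.085$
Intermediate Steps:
$h = 609$ ($h = \left(-19\right) \left(-33\right) - 18 = 627 - 18 = 609$)
$\sqrt{q{\left(47 \right)} + h} = \sqrt{47^{2} + 609} = \sqrt{2209 + 609} = \sqrt{2818}$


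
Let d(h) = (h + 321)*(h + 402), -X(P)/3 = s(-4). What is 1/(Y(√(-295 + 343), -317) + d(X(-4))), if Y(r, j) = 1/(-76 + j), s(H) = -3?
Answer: 393/53302589 ≈ 7.3730e-6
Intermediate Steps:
X(P) = 9 (X(P) = -3*(-3) = 9)
d(h) = (321 + h)*(402 + h)
1/(Y(√(-295 + 343), -317) + d(X(-4))) = 1/(1/(-76 - 317) + (129042 + 9² + 723*9)) = 1/(1/(-393) + (129042 + 81 + 6507)) = 1/(-1/393 + 135630) = 1/(53302589/393) = 393/53302589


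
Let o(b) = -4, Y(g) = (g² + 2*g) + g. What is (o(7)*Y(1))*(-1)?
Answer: 16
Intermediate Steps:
Y(g) = g² + 3*g
(o(7)*Y(1))*(-1) = -4*(3 + 1)*(-1) = -4*4*(-1) = -16*(-1) = 16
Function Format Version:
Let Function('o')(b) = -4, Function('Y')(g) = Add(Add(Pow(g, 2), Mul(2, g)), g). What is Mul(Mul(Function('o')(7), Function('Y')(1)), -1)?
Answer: 16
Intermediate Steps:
Function('Y')(g) = Add(Pow(g, 2), Mul(3, g))
Mul(Mul(Function('o')(7), Function('Y')(1)), -1) = Mul(Mul(-4, Mul(1, Add(3, 1))), -1) = Mul(Mul(-4, Mul(1, 4)), -1) = Mul(Mul(-4, 4), -1) = Mul(-16, -1) = 16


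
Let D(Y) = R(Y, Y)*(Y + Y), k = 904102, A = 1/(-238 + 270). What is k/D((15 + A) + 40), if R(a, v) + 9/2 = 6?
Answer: 28931264/5283 ≈ 5476.3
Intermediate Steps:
A = 1/32 ≈ 0.031250
R(a, v) = 3/2 (R(a, v) = -9/2 + 6 = 3/2)
D(Y) = 3*Y (D(Y) = 3*(Y + Y)/2 = 3*(2*Y)/2 = 3*Y)
k/D((15 + A) + 40) = 904102/((3*((15 + 1/32) + 40))) = 904102/((3*(481/32 + 40))) = 904102/((3*(1761/32))) = 904102/(5283/32) = 904102*(32/5283) = 28931264/5283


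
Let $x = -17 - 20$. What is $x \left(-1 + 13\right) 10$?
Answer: $-4440$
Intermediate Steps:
$x = -37$ ($x = -17 - 20 = -37$)
$x \left(-1 + 13\right) 10 = - 37 \left(-1 + 13\right) 10 = \left(-37\right) 12 \cdot 10 = \left(-444\right) 10 = -4440$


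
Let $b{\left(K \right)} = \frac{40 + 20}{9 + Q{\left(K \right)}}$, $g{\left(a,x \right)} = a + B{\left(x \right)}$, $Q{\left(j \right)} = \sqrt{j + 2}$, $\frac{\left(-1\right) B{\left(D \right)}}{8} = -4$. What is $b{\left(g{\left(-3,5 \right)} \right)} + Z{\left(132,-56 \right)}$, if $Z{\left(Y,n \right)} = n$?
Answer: $- \frac{226}{5} - \frac{6 \sqrt{31}}{5} \approx -51.881$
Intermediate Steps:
$B{\left(D \right)} = 32$ ($B{\left(D \right)} = \left(-8\right) \left(-4\right) = 32$)
$Q{\left(j \right)} = \sqrt{2 + j}$
$g{\left(a,x \right)} = 32 + a$ ($g{\left(a,x \right)} = a + 32 = 32 + a$)
$b{\left(K \right)} = \frac{60}{9 + \sqrt{2 + K}}$ ($b{\left(K \right)} = \frac{40 + 20}{9 + \sqrt{2 + K}} = \frac{60}{9 + \sqrt{2 + K}}$)
$b{\left(g{\left(-3,5 \right)} \right)} + Z{\left(132,-56 \right)} = \frac{60}{9 + \sqrt{2 + \left(32 - 3\right)}} - 56 = \frac{60}{9 + \sqrt{2 + 29}} - 56 = \frac{60}{9 + \sqrt{31}} - 56 = -56 + \frac{60}{9 + \sqrt{31}}$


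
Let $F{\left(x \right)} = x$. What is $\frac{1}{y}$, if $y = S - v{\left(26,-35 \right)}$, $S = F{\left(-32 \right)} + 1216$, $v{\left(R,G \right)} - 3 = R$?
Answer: $\frac{1}{1155} \approx 0.0008658$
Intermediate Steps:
$v{\left(R,G \right)} = 3 + R$
$S = 1184$ ($S = -32 + 1216 = 1184$)
$y = 1155$ ($y = 1184 - \left(3 + 26\right) = 1184 - 29 = 1155$)
$\frac{1}{y} = \frac{1}{1155}$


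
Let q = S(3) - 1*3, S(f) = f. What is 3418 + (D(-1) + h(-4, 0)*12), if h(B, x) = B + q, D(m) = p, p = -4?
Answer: 3366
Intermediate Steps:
D(m) = -4
q = 0 (q = 3 - 1*3 = 3 - 3 = 0)
h(B, x) = B (h(B, x) = B + 0 = B)
3418 + (D(-1) + h(-4, 0)*12) = 3418 + (-4 - 4*12) = 3418 + (-4 - 48) = 3418 - 52 = 3366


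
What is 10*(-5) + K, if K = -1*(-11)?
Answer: -39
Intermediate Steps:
K = 11
10*(-5) + K = 10*(-5) + 11 = -50 + 11 = -39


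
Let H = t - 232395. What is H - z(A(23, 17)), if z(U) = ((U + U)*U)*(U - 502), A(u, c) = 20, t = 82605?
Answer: 235810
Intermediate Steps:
z(U) = 2*U**2*(-502 + U) (z(U) = ((2*U)*U)*(-502 + U) = (2*U**2)*(-502 + U) = 2*U**2*(-502 + U))
H = -149790 (H = 82605 - 232395 = -149790)
H - z(A(23, 17)) = -149790 - 2*20**2*(-502 + 20) = -149790 - 2*400*(-482) = -149790 - 1*(-385600) = -149790 + 385600 = 235810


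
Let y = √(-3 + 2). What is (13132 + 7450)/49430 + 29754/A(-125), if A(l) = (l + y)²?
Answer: 3500548843639/1508676978835 + 1859625*I/61042969 ≈ 2.3203 + 0.030464*I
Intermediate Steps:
y = I (y = √(-1) = I ≈ 1.0*I)
A(l) = (I + l)² (A(l) = (l + I)² = (I + l)²)
(13132 + 7450)/49430 + 29754/A(-125) = (13132 + 7450)/49430 + 29754/((I - 125)²) = 20582*(1/49430) + 29754/((-125 + I)²) = 10291/24715 + 29754/(-125 + I)²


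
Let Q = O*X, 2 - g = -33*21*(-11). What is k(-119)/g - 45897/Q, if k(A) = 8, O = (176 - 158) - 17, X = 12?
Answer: -116593711/30484 ≈ -3824.8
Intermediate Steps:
O = 1 (O = 18 - 17 = 1)
g = -7621 (g = 2 - (-33*21)*(-11) = 2 - (-693)*(-11) = 2 - 1*7623 = 2 - 7623 = -7621)
Q = 12 (Q = 1*12 = 12)
k(-119)/g - 45897/Q = 8/(-7621) - 45897/12 = 8*(-1/7621) - 45897*1/12 = -8/7621 - 15299/4 = -116593711/30484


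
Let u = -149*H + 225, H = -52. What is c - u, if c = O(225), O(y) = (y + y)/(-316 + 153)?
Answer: -1300049/163 ≈ -7975.8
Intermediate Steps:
O(y) = -2*y/163 (O(y) = (2*y)/(-163) = (2*y)*(-1/163) = -2*y/163)
u = 7973 (u = -149*(-52) + 225 = 7748 + 225 = 7973)
c = -450/163 (c = -2/163*225 = -450/163 ≈ -2.7607)
c - u = -450/163 - 1*7973 = -450/163 - 7973 = -1300049/163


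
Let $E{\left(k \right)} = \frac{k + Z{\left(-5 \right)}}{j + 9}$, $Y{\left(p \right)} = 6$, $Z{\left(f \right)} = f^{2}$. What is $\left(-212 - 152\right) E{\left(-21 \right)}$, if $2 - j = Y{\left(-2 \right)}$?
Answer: $- \frac{1456}{5} \approx -291.2$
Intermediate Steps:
$j = -4$ ($j = 2 - 6 = -4$)
$E{\left(k \right)} = 5 + \frac{k}{5}$ ($E{\left(k \right)} = \frac{k + \left(-5\right)^{2}}{-4 + 9} = \frac{k + 25}{5} = \left(25 + k\right) \frac{1}{5} = 5 + \frac{k}{5}$)
$\left(-212 - 152\right) E{\left(-21 \right)} = \left(-212 - 152\right) \left(5 + \frac{1}{5} \left(-21\right)\right) = - 364 \left(5 - \frac{21}{5}\right) = \left(-364\right) \frac{4}{5} = - \frac{1456}{5}$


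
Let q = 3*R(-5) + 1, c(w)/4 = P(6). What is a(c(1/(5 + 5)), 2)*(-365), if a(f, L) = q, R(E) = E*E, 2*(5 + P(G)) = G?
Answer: -27740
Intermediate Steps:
P(G) = -5 + G/2
R(E) = E²
c(w) = -8 (c(w) = 4*(-5 + (½)*6) = 4*(-5 + 3) = 4*(-2) = -8)
q = 76 (q = 3*(-5)² + 1 = 3*25 + 1 = 75 + 1 = 76)
a(f, L) = 76
a(c(1/(5 + 5)), 2)*(-365) = 76*(-365) = -27740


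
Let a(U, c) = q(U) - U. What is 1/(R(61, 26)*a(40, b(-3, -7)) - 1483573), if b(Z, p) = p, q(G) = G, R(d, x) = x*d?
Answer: -1/1483573 ≈ -6.7405e-7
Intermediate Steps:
R(d, x) = d*x
a(U, c) = 0 (a(U, c) = U - U = 0)
1/(R(61, 26)*a(40, b(-3, -7)) - 1483573) = 1/((61*26)*0 - 1483573) = 1/(1586*0 - 1483573) = 1/(0 - 1483573) = 1/(-1483573) = -1/1483573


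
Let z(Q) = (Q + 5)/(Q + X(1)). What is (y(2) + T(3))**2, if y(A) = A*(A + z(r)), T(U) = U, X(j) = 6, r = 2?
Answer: 1225/16 ≈ 76.563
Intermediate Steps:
z(Q) = (5 + Q)/(6 + Q) (z(Q) = (Q + 5)/(Q + 6) = (5 + Q)/(6 + Q))
y(A) = A*(7/8 + A) (y(A) = A*(A + (5 + 2)/(6 + 2)) = A*(A + 7/8) = A*(7/8 + A))
(y(2) + T(3))**2 = ((1/8)*2*(7 + 8*2) + 3)**2 = ((1/8)*2*(7 + 16) + 3)**2 = ((1/8)*2*23 + 3)**2 = (23/4 + 3)**2 = (35/4)**2 = 1225/16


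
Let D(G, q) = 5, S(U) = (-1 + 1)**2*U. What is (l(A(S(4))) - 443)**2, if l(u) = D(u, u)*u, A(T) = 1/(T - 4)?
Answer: 3157729/16 ≈ 1.9736e+5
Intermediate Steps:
S(U) = 0 (S(U) = 0**2*U = 0*U = 0)
A(T) = 1/(-4 + T)
l(u) = 5*u
(l(A(S(4))) - 443)**2 = (5/(-4 + 0) - 443)**2 = (5/(-4) - 443)**2 = (5*(-1/4) - 443)**2 = (-5/4 - 443)**2 = (-1777/4)**2 = 3157729/16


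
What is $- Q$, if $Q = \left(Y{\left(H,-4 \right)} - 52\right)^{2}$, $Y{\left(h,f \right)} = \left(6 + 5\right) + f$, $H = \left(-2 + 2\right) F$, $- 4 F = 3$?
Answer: $-2025$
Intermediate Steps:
$F = - \frac{3}{4}$ ($F = \left(- \frac{1}{4}\right) 3 = - \frac{3}{4} \approx -0.75$)
$H = 0$ ($H = \left(-2 + 2\right) \left(- \frac{3}{4}\right) = 0 \left(- \frac{3}{4}\right) = 0$)
$Y{\left(h,f \right)} = 11 + f$
$Q = 2025$ ($Q = \left(\left(11 - 4\right) - 52\right)^{2} = \left(7 - 52\right)^{2} = \left(-45\right)^{2} = 2025$)
$- Q = \left(-1\right) 2025 = -2025$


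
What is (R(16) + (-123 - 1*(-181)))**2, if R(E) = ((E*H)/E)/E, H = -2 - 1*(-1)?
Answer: 859329/256 ≈ 3356.8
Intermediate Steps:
H = -1 (H = -2 + 1 = -1)
R(E) = -1/E (R(E) = ((E*(-1))/E)/E = ((-E)/E)/E = -1/E)
(R(16) + (-123 - 1*(-181)))**2 = (-1/16 + (-123 - 1*(-181)))**2 = (-1*1/16 + (-123 + 181))**2 = (-1/16 + 58)**2 = (927/16)**2 = 859329/256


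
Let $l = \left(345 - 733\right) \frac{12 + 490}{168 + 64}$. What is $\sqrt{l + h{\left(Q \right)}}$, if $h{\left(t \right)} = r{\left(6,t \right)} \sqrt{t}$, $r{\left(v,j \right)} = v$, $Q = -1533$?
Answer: $\frac{\sqrt{-706063 + 5046 i \sqrt{1533}}}{29} \approx 4.0155 + 29.252 i$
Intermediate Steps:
$l = - \frac{24347}{29}$ ($l = - 388 \cdot \frac{502}{232} = - 388 \cdot 502 \cdot \frac{1}{232} = \left(-388\right) \frac{251}{116} = - \frac{24347}{29} \approx -839.55$)
$h{\left(t \right)} = 6 \sqrt{t}$
$\sqrt{l + h{\left(Q \right)}} = \sqrt{- \frac{24347}{29} + 6 \sqrt{-1533}} = \sqrt{- \frac{24347}{29} + 6 i \sqrt{1533}}$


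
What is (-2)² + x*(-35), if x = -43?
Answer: 1509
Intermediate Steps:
(-2)² + x*(-35) = (-2)² - 43*(-35) = 4 + 1505 = 1509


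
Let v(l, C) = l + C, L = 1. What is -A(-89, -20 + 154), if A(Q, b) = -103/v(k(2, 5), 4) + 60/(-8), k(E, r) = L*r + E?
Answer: 371/22 ≈ 16.864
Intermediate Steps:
k(E, r) = E + r (k(E, r) = 1*r + E = r + E = E + r)
v(l, C) = C + l
A(Q, b) = -371/22 (A(Q, b) = -103/(4 + (2 + 5)) + 60/(-8) = -103/(4 + 7) + 60*(-⅛) = -103/11 - 15/2 = -371/22)
-A(-89, -20 + 154) = -1*(-371/22) = 371/22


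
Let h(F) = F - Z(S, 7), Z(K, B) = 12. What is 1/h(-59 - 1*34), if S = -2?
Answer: -1/105 ≈ -0.0095238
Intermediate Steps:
h(F) = -12 + F (h(F) = F - 1*12 = F - 12 = -12 + F)
1/h(-59 - 1*34) = 1/(-12 + (-59 - 1*34)) = 1/(-12 + (-59 - 34)) = 1/(-12 - 93) = 1/(-105) = -1/105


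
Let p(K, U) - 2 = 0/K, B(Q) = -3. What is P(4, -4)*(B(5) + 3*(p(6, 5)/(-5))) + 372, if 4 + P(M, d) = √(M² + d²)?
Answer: 1944/5 - 84*√2/5 ≈ 365.04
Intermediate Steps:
p(K, U) = 2 (p(K, U) = 2 + 0/K = 2 + 0 = 2)
P(M, d) = -4 + √(M² + d²)
P(4, -4)*(B(5) + 3*(p(6, 5)/(-5))) + 372 = (-4 + √(4² + (-4)²))*(-3 + 3*(2/(-5))) + 372 = (-4 + √(16 + 16))*(-3 + 3*(2*(-⅕))) + 372 = (-4 + √32)*(-3 + 3*(-⅖)) + 372 = (-4 + 4*√2)*(-3 - 6/5) + 372 = (-4 + 4*√2)*(-21/5) + 372 = (84/5 - 84*√2/5) + 372 = 1944/5 - 84*√2/5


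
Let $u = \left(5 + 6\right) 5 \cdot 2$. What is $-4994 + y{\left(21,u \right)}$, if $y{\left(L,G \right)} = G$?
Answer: $-4884$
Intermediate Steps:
$u = 110$ ($u = 11 \cdot 5 \cdot 2 = 55 \cdot 2 = 110$)
$-4994 + y{\left(21,u \right)} = -4994 + 110 = -4884$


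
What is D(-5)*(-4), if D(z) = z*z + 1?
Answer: -104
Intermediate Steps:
D(z) = 1 + z² (D(z) = z² + 1 = 1 + z²)
D(-5)*(-4) = (1 + (-5)²)*(-4) = (1 + 25)*(-4) = 26*(-4) = -104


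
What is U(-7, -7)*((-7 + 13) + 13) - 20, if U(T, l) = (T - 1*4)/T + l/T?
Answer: 202/7 ≈ 28.857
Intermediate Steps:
U(T, l) = l/T + (-4 + T)/T (U(T, l) = (T - 4)/T + l/T = (-4 + T)/T + l/T = l/T + (-4 + T)/T)
U(-7, -7)*((-7 + 13) + 13) - 20 = ((-4 - 7 - 7)/(-7))*((-7 + 13) + 13) - 20 = (-⅐*(-18))*(6 + 13) - 20 = (18/7)*19 - 20 = 342/7 - 20 = 202/7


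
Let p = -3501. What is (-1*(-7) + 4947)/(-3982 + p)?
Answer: -4954/7483 ≈ -0.66203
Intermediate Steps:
(-1*(-7) + 4947)/(-3982 + p) = (-1*(-7) + 4947)/(-3982 - 3501) = (7 + 4947)/(-7483) = 4954*(-1/7483) = -4954/7483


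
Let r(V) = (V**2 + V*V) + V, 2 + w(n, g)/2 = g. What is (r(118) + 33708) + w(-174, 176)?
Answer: 62022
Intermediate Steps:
w(n, g) = -4 + 2*g
r(V) = V + 2*V**2 (r(V) = (V**2 + V**2) + V = 2*V**2 + V = V + 2*V**2)
(r(118) + 33708) + w(-174, 176) = (118*(1 + 2*118) + 33708) + (-4 + 2*176) = (118*(1 + 236) + 33708) + (-4 + 352) = (118*237 + 33708) + 348 = (27966 + 33708) + 348 = 61674 + 348 = 62022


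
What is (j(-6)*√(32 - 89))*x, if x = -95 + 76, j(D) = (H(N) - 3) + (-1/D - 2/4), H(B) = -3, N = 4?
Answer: 361*I*√57/3 ≈ 908.5*I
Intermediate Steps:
j(D) = -13/2 - 1/D (j(D) = (-3 - 3) + (-1/D - 2/4) = -6 + (-1/D - 2*¼) = -6 + (-1/D - ½) = -6 + (-½ - 1/D) = -13/2 - 1/D)
x = -19
(j(-6)*√(32 - 89))*x = ((-13/2 - 1/(-6))*√(32 - 89))*(-19) = ((-13/2 - 1*(-⅙))*√(-57))*(-19) = ((-13/2 + ⅙)*(I*√57))*(-19) = -19*I*√57/3*(-19) = 361*I*√57/3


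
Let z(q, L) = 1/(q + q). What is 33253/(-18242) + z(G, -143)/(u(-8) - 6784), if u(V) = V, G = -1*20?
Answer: -4517078399/2477993280 ≈ -1.8229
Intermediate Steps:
G = -20
z(q, L) = 1/(2*q)
33253/(-18242) + z(G, -143)/(u(-8) - 6784) = 33253/(-18242) + ((1/2)/(-20))/(-8 - 6784) = 33253*(-1/18242) + ((1/2)*(-1/20))/(-6792) = -33253/18242 - 1/40*(-1/6792) = -33253/18242 + 1/271680 = -4517078399/2477993280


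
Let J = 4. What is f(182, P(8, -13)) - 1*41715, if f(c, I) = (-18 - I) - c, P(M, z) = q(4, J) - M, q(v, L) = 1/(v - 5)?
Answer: -41906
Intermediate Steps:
q(v, L) = 1/(-5 + v)
P(M, z) = -1 - M (P(M, z) = 1/(-5 + 4) - M = 1/(-1) - M = -1 - M)
f(c, I) = -18 - I - c
f(182, P(8, -13)) - 1*41715 = (-18 - (-1 - 1*8) - 1*182) - 1*41715 = (-18 - (-1 - 8) - 182) - 41715 = (-18 - 1*(-9) - 182) - 41715 = (-18 + 9 - 182) - 41715 = -191 - 41715 = -41906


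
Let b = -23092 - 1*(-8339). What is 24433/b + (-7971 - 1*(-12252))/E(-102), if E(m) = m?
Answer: -21883253/501602 ≈ -43.627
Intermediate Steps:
b = -14753 (b = -23092 + 8339 = -14753)
24433/b + (-7971 - 1*(-12252))/E(-102) = 24433/(-14753) + (-7971 - 1*(-12252))/(-102) = 24433*(-1/14753) + (-7971 + 12252)*(-1/102) = -24433/14753 + 4281*(-1/102) = -24433/14753 - 1427/34 = -21883253/501602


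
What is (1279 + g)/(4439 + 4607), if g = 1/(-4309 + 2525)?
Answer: 2281735/16138064 ≈ 0.14139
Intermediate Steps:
g = -1/1784 (g = 1/(-1784) = -1/1784 ≈ -0.00056054)
(1279 + g)/(4439 + 4607) = (1279 - 1/1784)/(4439 + 4607) = (2281735/1784)/9046 = (2281735/1784)*(1/9046) = 2281735/16138064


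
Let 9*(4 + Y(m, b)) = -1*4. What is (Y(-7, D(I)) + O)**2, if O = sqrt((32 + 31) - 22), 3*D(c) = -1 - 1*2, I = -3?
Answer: 4921/81 - 80*sqrt(41)/9 ≈ 3.8364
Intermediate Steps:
D(c) = -1 (D(c) = (-1 - 1*2)/3 = (-1 - 2)/3 = (1/3)*(-3) = -1)
O = sqrt(41) (O = sqrt(63 - 22) = sqrt(41) ≈ 6.4031)
Y(m, b) = -40/9 (Y(m, b) = -4 + (-1*4)/9 = -4 + (1/9)*(-4) = -4 - 4/9 = -40/9)
(Y(-7, D(I)) + O)**2 = (-40/9 + sqrt(41))**2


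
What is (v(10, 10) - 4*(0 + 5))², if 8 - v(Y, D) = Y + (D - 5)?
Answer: 729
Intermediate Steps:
v(Y, D) = 13 - D - Y (v(Y, D) = 8 - (Y + (D - 5)) = 8 - (Y + (-5 + D)) = 8 - (-5 + D + Y) = 8 + (5 - D - Y) = 13 - D - Y)
(v(10, 10) - 4*(0 + 5))² = ((13 - 1*10 - 1*10) - 4*(0 + 5))² = ((13 - 10 - 10) - 4*5)² = (-7 - 20)² = (-27)² = 729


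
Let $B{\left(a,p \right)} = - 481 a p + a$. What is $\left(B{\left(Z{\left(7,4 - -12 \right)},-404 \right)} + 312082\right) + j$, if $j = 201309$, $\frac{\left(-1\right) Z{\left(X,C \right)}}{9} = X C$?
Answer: $-195366209$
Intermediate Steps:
$Z{\left(X,C \right)} = - 9 C X$ ($Z{\left(X,C \right)} = - 9 X C = - 9 C X$)
$B{\left(a,p \right)} = a - 481 a p$ ($B{\left(a,p \right)} = - 481 a p + a = a - 481 a p$)
$\left(B{\left(Z{\left(7,4 - -12 \right)},-404 \right)} + 312082\right) + j = \left(\left(-9\right) \left(4 - -12\right) 7 \left(1 - -194324\right) + 312082\right) + 201309 = \left(\left(-9\right) \left(4 + 12\right) 7 \left(1 + 194324\right) + 312082\right) + 201309 = \left(\left(-9\right) 16 \cdot 7 \cdot 194325 + 312082\right) + 201309 = \left(\left(-1008\right) 194325 + 312082\right) + 201309 = \left(-195879600 + 312082\right) + 201309 = -195567518 + 201309 = -195366209$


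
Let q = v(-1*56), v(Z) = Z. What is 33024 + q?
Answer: 32968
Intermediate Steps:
q = -56 (q = -1*56 = -56)
33024 + q = 33024 - 56 = 32968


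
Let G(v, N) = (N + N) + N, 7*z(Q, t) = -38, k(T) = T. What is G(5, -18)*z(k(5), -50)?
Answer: 2052/7 ≈ 293.14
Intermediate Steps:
z(Q, t) = -38/7 (z(Q, t) = (1/7)*(-38) = -38/7)
G(v, N) = 3*N (G(v, N) = 2*N + N = 3*N)
G(5, -18)*z(k(5), -50) = (3*(-18))*(-38/7) = -54*(-38/7) = 2052/7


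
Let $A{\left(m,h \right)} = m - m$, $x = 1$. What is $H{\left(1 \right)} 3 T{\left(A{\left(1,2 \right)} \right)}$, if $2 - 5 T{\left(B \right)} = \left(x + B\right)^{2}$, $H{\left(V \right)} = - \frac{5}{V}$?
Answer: $-3$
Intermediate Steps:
$A{\left(m,h \right)} = 0$
$T{\left(B \right)} = \frac{2}{5} - \frac{\left(1 + B\right)^{2}}{5}$
$H{\left(1 \right)} 3 T{\left(A{\left(1,2 \right)} \right)} = - \frac{5}{1} \cdot 3 \left(\frac{2}{5} - \frac{\left(1 + 0\right)^{2}}{5}\right) = \left(-5\right) 1 \cdot 3 \left(\frac{2}{5} - \frac{1^{2}}{5}\right) = \left(-5\right) 3 \left(\frac{2}{5} - \frac{1}{5}\right) = - 15 \left(\frac{2}{5} - \frac{1}{5}\right) = \left(-15\right) \frac{1}{5} = -3$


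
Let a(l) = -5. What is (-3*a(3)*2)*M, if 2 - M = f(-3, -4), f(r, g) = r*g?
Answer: -300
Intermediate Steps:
f(r, g) = g*r
M = -10 (M = 2 - (-4)*(-3) = 2 - 1*12 = 2 - 12 = -10)
(-3*a(3)*2)*M = (-3*(-5)*2)*(-10) = (15*2)*(-10) = 30*(-10) = -300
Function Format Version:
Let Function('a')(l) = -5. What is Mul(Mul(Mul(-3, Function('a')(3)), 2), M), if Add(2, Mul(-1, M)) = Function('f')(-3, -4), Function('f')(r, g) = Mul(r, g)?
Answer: -300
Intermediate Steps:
Function('f')(r, g) = Mul(g, r)
M = -10 (M = Add(2, Mul(-1, Mul(-4, -3))) = Add(2, Mul(-1, 12)) = Add(2, -12) = -10)
Mul(Mul(Mul(-3, Function('a')(3)), 2), M) = Mul(Mul(Mul(-3, -5), 2), -10) = Mul(Mul(15, 2), -10) = Mul(30, -10) = -300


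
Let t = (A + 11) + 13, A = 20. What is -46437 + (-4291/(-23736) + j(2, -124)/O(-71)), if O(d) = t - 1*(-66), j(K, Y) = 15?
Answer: -12124432147/261096 ≈ -46437.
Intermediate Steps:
t = 44 (t = (20 + 11) + 13 = 31 + 13 = 44)
O(d) = 110 (O(d) = 44 - 1*(-66) = 44 + 66 = 110)
-46437 + (-4291/(-23736) + j(2, -124)/O(-71)) = -46437 + (-4291/(-23736) + 15/110) = -46437 + (-4291*(-1/23736) + 15*(1/110)) = -46437 + (4291/23736 + 3/22) = -46437 + 82805/261096 = -12124432147/261096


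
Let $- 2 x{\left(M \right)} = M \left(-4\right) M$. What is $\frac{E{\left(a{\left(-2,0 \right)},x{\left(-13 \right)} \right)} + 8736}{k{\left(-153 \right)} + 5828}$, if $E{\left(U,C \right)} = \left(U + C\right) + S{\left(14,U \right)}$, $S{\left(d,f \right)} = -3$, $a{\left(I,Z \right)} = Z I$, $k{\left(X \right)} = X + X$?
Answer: $\frac{9071}{5522} \approx 1.6427$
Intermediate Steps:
$k{\left(X \right)} = 2 X$
$a{\left(I,Z \right)} = I Z$
$x{\left(M \right)} = 2 M^{2}$ ($x{\left(M \right)} = - \frac{M \left(-4\right) M}{2} = - \frac{- 4 M M}{2} = - \frac{\left(-4\right) M^{2}}{2} = 2 M^{2}$)
$E{\left(U,C \right)} = -3 + C + U$ ($E{\left(U,C \right)} = \left(U + C\right) - 3 = \left(C + U\right) - 3 = -3 + C + U$)
$\frac{E{\left(a{\left(-2,0 \right)},x{\left(-13 \right)} \right)} + 8736}{k{\left(-153 \right)} + 5828} = \frac{\left(-3 + 2 \left(-13\right)^{2} - 0\right) + 8736}{2 \left(-153\right) + 5828} = \frac{\left(-3 + 2 \cdot 169 + 0\right) + 8736}{-306 + 5828} = \frac{\left(-3 + 338 + 0\right) + 8736}{5522} = \left(335 + 8736\right) \frac{1}{5522} = 9071 \cdot \frac{1}{5522} = \frac{9071}{5522}$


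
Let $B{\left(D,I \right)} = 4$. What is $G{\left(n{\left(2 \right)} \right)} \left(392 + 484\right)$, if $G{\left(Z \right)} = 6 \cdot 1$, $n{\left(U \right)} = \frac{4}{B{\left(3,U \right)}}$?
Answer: $5256$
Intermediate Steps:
$n{\left(U \right)} = 1$ ($n{\left(U \right)} = \frac{4}{4} = 4 \cdot \frac{1}{4} = 1$)
$G{\left(Z \right)} = 6$
$G{\left(n{\left(2 \right)} \right)} \left(392 + 484\right) = 6 \left(392 + 484\right) = 6 \cdot 876 = 5256$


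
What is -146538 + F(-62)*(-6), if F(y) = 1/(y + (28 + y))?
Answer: -2344607/16 ≈ -1.4654e+5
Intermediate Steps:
F(y) = 1/(28 + 2*y)
-146538 + F(-62)*(-6) = -146538 + (1/(2*(14 - 62)))*(-6) = -146538 + ((½)/(-48))*(-6) = -146538 + ((½)*(-1/48))*(-6) = -146538 - 1/96*(-6) = -146538 + 1/16 = -2344607/16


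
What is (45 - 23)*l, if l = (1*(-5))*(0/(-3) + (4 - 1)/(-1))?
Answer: 330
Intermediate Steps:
l = 15 (l = -5*(0*(-⅓) + 3*(-1)) = -5*(0 - 3) = -5*(-3) = 15)
(45 - 23)*l = (45 - 23)*15 = 22*15 = 330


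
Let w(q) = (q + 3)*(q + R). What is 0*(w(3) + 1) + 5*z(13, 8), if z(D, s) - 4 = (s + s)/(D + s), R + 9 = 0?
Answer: 500/21 ≈ 23.810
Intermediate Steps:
R = -9 (R = -9 + 0 = -9)
w(q) = (-9 + q)*(3 + q) (w(q) = (q + 3)*(q - 9) = (3 + q)*(-9 + q) = (-9 + q)*(3 + q))
z(D, s) = 4 + 2*s/(D + s) (z(D, s) = 4 + (s + s)/(D + s) = 4 + (2*s)/(D + s) = 4 + 2*s/(D + s))
0*(w(3) + 1) + 5*z(13, 8) = 0*((-27 + 3² - 6*3) + 1) + 5*(2*(2*13 + 3*8)/(13 + 8)) = 0*((-27 + 9 - 18) + 1) + 5*(2*(26 + 24)/21) = 0*(-36 + 1) + 5*(2*(1/21)*50) = 0*(-35) + 5*(100/21) = 0 + 500/21 = 500/21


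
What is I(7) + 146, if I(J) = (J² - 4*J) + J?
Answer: 174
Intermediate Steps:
I(J) = J² - 3*J
I(7) + 146 = 7*(-3 + 7) + 146 = 7*4 + 146 = 28 + 146 = 174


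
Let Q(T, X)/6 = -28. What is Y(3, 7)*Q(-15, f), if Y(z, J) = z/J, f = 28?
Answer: -72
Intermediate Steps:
Q(T, X) = -168 (Q(T, X) = 6*(-28) = -168)
Y(3, 7)*Q(-15, f) = (3/7)*(-168) = -72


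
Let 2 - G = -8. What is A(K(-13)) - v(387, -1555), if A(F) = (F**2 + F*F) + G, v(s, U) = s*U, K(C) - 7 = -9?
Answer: 601803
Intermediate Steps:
G = 10 (G = 2 - 1*(-8) = 2 + 8 = 10)
K(C) = -2 (K(C) = 7 - 9 = -2)
v(s, U) = U*s
A(F) = 10 + 2*F**2 (A(F) = (F**2 + F*F) + 10 = (F**2 + F**2) + 10 = 2*F**2 + 10 = 10 + 2*F**2)
A(K(-13)) - v(387, -1555) = (10 + 2*(-2)**2) - (-1555)*387 = (10 + 2*4) - 1*(-601785) = (10 + 8) + 601785 = 18 + 601785 = 601803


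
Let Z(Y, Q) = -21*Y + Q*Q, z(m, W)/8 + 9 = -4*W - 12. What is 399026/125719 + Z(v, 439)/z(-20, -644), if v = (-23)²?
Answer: 7747042617/642424090 ≈ 12.059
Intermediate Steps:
v = 529
z(m, W) = -168 - 32*W (z(m, W) = -72 + 8*(-4*W - 12) = -72 + 8*(-12 - 4*W) = -72 + (-96 - 32*W) = -168 - 32*W)
Z(Y, Q) = Q² - 21*Y (Z(Y, Q) = -21*Y + Q² = Q² - 21*Y)
399026/125719 + Z(v, 439)/z(-20, -644) = 399026/125719 + (439² - 21*529)/(-168 - 32*(-644)) = 399026*(1/125719) + (192721 - 11109)/(-168 + 20608) = 399026/125719 + 181612/20440 = 399026/125719 + 181612*(1/20440) = 399026/125719 + 45403/5110 = 7747042617/642424090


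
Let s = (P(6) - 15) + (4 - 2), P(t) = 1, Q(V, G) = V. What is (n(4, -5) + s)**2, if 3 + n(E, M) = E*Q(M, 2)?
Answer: 1225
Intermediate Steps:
s = -12 (s = (1 - 15) + (4 - 2) = -14 + 2 = -12)
n(E, M) = -3 + E*M
(n(4, -5) + s)**2 = ((-3 + 4*(-5)) - 12)**2 = ((-3 - 20) - 12)**2 = (-23 - 12)**2 = (-35)**2 = 1225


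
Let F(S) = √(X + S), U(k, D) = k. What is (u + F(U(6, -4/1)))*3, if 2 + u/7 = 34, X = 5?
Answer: 672 + 3*√11 ≈ 681.95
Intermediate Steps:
F(S) = √(5 + S)
u = 224 (u = -14 + 7*34 = -14 + 238 = 224)
(u + F(U(6, -4/1)))*3 = (224 + √(5 + 6))*3 = (224 + √11)*3 = 672 + 3*√11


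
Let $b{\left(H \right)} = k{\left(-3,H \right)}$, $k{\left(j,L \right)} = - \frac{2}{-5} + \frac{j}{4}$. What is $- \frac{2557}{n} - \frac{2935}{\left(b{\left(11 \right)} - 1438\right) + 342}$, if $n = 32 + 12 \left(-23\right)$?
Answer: $\frac{70390139}{5350188} \approx 13.157$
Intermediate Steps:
$k{\left(j,L \right)} = \frac{2}{5} + \frac{j}{4}$ ($k{\left(j,L \right)} = \left(-2\right) \left(- \frac{1}{5}\right) + j \frac{1}{4} = \frac{2}{5} + \frac{j}{4}$)
$b{\left(H \right)} = - \frac{7}{20}$ ($b{\left(H \right)} = \frac{2}{5} + \frac{1}{4} \left(-3\right) = \frac{2}{5} - \frac{3}{4} = - \frac{7}{20}$)
$n = -244$ ($n = 32 - 276 = -244$)
$- \frac{2557}{n} - \frac{2935}{\left(b{\left(11 \right)} - 1438\right) + 342} = - \frac{2557}{-244} - \frac{2935}{\left(- \frac{7}{20} - 1438\right) + 342} = \left(-2557\right) \left(- \frac{1}{244}\right) - \frac{2935}{- \frac{28767}{20} + 342} = \frac{2557}{244} - \frac{2935}{- \frac{21927}{20}} = \frac{2557}{244} - - \frac{58700}{21927} = \frac{2557}{244} + \frac{58700}{21927} = \frac{70390139}{5350188}$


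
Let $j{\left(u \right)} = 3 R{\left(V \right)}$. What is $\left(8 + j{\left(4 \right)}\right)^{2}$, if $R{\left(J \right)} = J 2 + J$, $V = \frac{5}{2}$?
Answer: $\frac{3721}{4} \approx 930.25$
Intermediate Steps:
$V = \frac{5}{2}$ ($V = 5 \cdot \frac{1}{2} = \frac{5}{2} \approx 2.5$)
$R{\left(J \right)} = 3 J$ ($R{\left(J \right)} = 2 J + J = 3 J$)
$j{\left(u \right)} = \frac{45}{2}$ ($j{\left(u \right)} = 3 \cdot 3 \cdot \frac{5}{2} = 3 \cdot \frac{15}{2} = \frac{45}{2}$)
$\left(8 + j{\left(4 \right)}\right)^{2} = \left(8 + \frac{45}{2}\right)^{2} = \left(\frac{61}{2}\right)^{2} = \frac{3721}{4}$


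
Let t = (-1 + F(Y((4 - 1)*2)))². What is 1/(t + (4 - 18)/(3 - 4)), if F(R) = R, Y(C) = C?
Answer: 1/39 ≈ 0.025641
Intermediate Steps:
t = 25 (t = (-1 + (4 - 1)*2)² = (-1 + 3*2)² = (-1 + 6)² = 5² = 25)
1/(t + (4 - 18)/(3 - 4)) = 1/(25 + (4 - 18)/(3 - 4)) = 1/(25 - 14/(-1)) = 1/(25 - 14*(-1)) = 1/(25 + 14) = 1/39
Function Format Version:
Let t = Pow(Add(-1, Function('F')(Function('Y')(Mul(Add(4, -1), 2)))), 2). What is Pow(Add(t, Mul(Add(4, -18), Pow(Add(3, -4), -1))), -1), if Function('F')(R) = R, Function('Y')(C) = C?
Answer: Rational(1, 39) ≈ 0.025641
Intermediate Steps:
t = 25 (t = Pow(Add(-1, Mul(Add(4, -1), 2)), 2) = Pow(Add(-1, Mul(3, 2)), 2) = Pow(Add(-1, 6), 2) = Pow(5, 2) = 25)
Pow(Add(t, Mul(Add(4, -18), Pow(Add(3, -4), -1))), -1) = Pow(Add(25, Mul(Add(4, -18), Pow(Add(3, -4), -1))), -1) = Pow(Add(25, Mul(-14, Pow(-1, -1))), -1) = Pow(Add(25, Mul(-14, -1)), -1) = Pow(Add(25, 14), -1) = Pow(39, -1) = Rational(1, 39)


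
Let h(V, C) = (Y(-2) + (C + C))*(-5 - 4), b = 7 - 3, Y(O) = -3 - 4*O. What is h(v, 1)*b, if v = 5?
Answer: -252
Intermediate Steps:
b = 4
h(V, C) = -45 - 18*C (h(V, C) = ((-3 - 4*(-2)) + (C + C))*(-5 - 4) = ((-3 + 8) + 2*C)*(-9) = (5 + 2*C)*(-9) = -45 - 18*C)
h(v, 1)*b = (-45 - 18*1)*4 = (-45 - 18)*4 = -63*4 = -252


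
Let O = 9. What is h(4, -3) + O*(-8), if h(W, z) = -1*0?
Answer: -72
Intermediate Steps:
h(W, z) = 0
h(4, -3) + O*(-8) = 0 + 9*(-8) = 0 - 72 = -72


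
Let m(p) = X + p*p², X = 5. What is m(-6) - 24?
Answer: -235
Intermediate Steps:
m(p) = 5 + p³ (m(p) = 5 + p*p² = 5 + p³)
m(-6) - 24 = (5 + (-6)³) - 24 = (5 - 216) - 24 = -211 - 24 = -235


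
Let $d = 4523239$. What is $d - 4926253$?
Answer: $-403014$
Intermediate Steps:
$d - 4926253 = 4523239 - 4926253 = -403014$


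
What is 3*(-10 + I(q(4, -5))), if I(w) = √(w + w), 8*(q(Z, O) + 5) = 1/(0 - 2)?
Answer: -30 + 27*I*√2/4 ≈ -30.0 + 9.5459*I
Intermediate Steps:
q(Z, O) = -81/16 (q(Z, O) = -5 + 1/(8*(0 - 2)) = -5 + (⅛)/(-2) = -5 + (⅛)*(-½) = -5 - 1/16 = -81/16)
I(w) = √2*√w (I(w) = √(2*w) = √2*√w)
3*(-10 + I(q(4, -5))) = 3*(-10 + √2*√(-81/16)) = 3*(-10 + √2*(9*I/4)) = 3*(-10 + 9*I*√2/4) = -30 + 27*I*√2/4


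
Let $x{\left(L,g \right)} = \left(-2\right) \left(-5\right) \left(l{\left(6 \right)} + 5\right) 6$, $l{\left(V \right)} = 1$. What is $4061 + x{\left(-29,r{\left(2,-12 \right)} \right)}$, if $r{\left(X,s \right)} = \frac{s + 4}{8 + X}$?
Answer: $4421$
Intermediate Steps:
$r{\left(X,s \right)} = \frac{4 + s}{8 + X}$
$x{\left(L,g \right)} = 360$ ($x{\left(L,g \right)} = \left(-2\right) \left(-5\right) \left(1 + 5\right) 6 = 10 \cdot 6 \cdot 6 = 10 \cdot 36 = 360$)
$4061 + x{\left(-29,r{\left(2,-12 \right)} \right)} = 4061 + 360 = 4421$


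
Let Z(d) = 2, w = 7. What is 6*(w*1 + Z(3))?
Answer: 54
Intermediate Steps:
6*(w*1 + Z(3)) = 6*(7*1 + 2) = 6*(7 + 2) = 6*9 = 54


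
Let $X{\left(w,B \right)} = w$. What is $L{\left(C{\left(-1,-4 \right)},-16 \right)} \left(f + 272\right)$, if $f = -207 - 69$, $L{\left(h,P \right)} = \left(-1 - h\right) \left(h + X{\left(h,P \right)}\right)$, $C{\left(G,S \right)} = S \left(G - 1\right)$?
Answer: $576$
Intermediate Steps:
$C{\left(G,S \right)} = S \left(-1 + G\right)$
$L{\left(h,P \right)} = 2 h \left(-1 - h\right)$ ($L{\left(h,P \right)} = \left(-1 - h\right) \left(h + h\right) = \left(-1 - h\right) 2 h = 2 h \left(-1 - h\right)$)
$f = -276$ ($f = -207 - 69 = -276$)
$L{\left(C{\left(-1,-4 \right)},-16 \right)} \left(f + 272\right) = 2 \left(- 4 \left(-1 - 1\right)\right) \left(-1 - - 4 \left(-1 - 1\right)\right) \left(-276 + 272\right) = 2 \left(\left(-4\right) \left(-2\right)\right) \left(-1 - \left(-4\right) \left(-2\right)\right) \left(-4\right) = 2 \cdot 8 \left(-1 - 8\right) \left(-4\right) = 2 \cdot 8 \left(-9\right) \left(-4\right) = \left(-144\right) \left(-4\right) = 576$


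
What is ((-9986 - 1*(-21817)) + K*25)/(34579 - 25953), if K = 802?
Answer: 31881/8626 ≈ 3.6959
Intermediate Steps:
((-9986 - 1*(-21817)) + K*25)/(34579 - 25953) = ((-9986 - 1*(-21817)) + 802*25)/(34579 - 25953) = ((-9986 + 21817) + 20050)/8626 = (11831 + 20050)*(1/8626) = 31881*(1/8626) = 31881/8626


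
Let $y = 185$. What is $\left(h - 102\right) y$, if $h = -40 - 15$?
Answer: $-29045$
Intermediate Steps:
$h = -55$
$\left(h - 102\right) y = \left(-55 - 102\right) 185 = \left(-157\right) 185 = -29045$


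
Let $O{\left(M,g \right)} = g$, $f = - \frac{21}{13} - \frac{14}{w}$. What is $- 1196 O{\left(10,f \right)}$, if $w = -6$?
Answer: $- \frac{2576}{3} \approx -858.67$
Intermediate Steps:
$f = \frac{28}{39}$ ($f = - \frac{21}{13} - \frac{14}{-6} = \left(-21\right) \frac{1}{13} - - \frac{7}{3} = - \frac{21}{13} + \frac{7}{3} = \frac{28}{39} \approx 0.71795$)
$- 1196 O{\left(10,f \right)} = \left(-1196\right) \frac{28}{39} = - \frac{2576}{3}$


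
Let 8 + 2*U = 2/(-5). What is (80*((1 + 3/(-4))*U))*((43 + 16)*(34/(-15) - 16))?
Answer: 452648/5 ≈ 90530.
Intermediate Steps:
U = -21/5 (U = -4 + (2/(-5))/2 = -4 + (2*(-⅕))/2 = -4 + (½)*(-⅖) = -4 - ⅕ = -21/5 ≈ -4.2000)
(80*((1 + 3/(-4))*U))*((43 + 16)*(34/(-15) - 16)) = (80*((1 + 3/(-4))*(-21/5)))*((43 + 16)*(34/(-15) - 16)) = (80*((1 + 3*(-¼))*(-21/5)))*(59*(34*(-1/15) - 16)) = (80*((1 - ¾)*(-21/5)))*(59*(-34/15 - 16)) = (80*((¼)*(-21/5)))*(59*(-274/15)) = (80*(-21/20))*(-16166/15) = -84*(-16166/15) = 452648/5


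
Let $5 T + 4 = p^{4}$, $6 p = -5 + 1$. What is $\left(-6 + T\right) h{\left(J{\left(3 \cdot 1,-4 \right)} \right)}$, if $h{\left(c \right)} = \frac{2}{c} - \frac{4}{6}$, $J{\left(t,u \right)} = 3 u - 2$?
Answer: $\frac{46546}{8505} \approx 5.4728$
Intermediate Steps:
$J{\left(t,u \right)} = -2 + 3 u$
$p = - \frac{2}{3}$ ($p = \frac{-5 + 1}{6} = \frac{1}{6} \left(-4\right) = - \frac{2}{3} \approx -0.66667$)
$h{\left(c \right)} = - \frac{2}{3} + \frac{2}{c}$ ($h{\left(c \right)} = \frac{2}{c} - \frac{2}{3} = - \frac{2}{3} + \frac{2}{c}$)
$T = - \frac{308}{405}$ ($T = - \frac{4}{5} + \frac{\left(- \frac{2}{3}\right)^{4}}{5} = - \frac{4}{5} + \frac{1}{5} \cdot \frac{16}{81} = - \frac{4}{5} + \frac{16}{405} = - \frac{308}{405} \approx -0.76049$)
$\left(-6 + T\right) h{\left(J{\left(3 \cdot 1,-4 \right)} \right)} = \left(-6 - \frac{308}{405}\right) \left(- \frac{2}{3} + \frac{2}{-2 + 3 \left(-4\right)}\right) = - \frac{2738 \left(- \frac{2}{3} + \frac{2}{-2 - 12}\right)}{405} = - \frac{2738 \left(- \frac{2}{3} + \frac{2}{-14}\right)}{405} = - \frac{2738 \left(- \frac{2}{3} + 2 \left(- \frac{1}{14}\right)\right)}{405} = - \frac{2738 \left(- \frac{2}{3} - \frac{1}{7}\right)}{405} = \left(- \frac{2738}{405}\right) \left(- \frac{17}{21}\right) = \frac{46546}{8505}$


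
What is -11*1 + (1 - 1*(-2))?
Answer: -8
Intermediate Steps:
-11*1 + (1 - 1*(-2)) = -11 + (1 + 2) = -11 + 3 = -8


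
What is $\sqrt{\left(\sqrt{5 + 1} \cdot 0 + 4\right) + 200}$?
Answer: $2 \sqrt{51} \approx 14.283$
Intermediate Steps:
$\sqrt{\left(\sqrt{5 + 1} \cdot 0 + 4\right) + 200} = \sqrt{\left(\sqrt{6} \cdot 0 + 4\right) + 200} = \sqrt{\left(0 + 4\right) + 200} = \sqrt{4 + 200} = \sqrt{204} = 2 \sqrt{51}$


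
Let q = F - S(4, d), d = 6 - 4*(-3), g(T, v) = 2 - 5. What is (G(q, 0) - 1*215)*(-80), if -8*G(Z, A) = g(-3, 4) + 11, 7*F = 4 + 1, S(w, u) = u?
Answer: 17280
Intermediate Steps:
g(T, v) = -3
d = 18 (d = 6 + 12 = 18)
F = 5/7 (F = (4 + 1)/7 = (⅐)*5 = 5/7 ≈ 0.71429)
q = -121/7 (q = 5/7 - 1*18 = 5/7 - 18 = -121/7 ≈ -17.286)
G(Z, A) = -1 (G(Z, A) = -(-3 + 11)/8 = -⅛*8 = -1)
(G(q, 0) - 1*215)*(-80) = (-1 - 1*215)*(-80) = (-1 - 215)*(-80) = -216*(-80) = 17280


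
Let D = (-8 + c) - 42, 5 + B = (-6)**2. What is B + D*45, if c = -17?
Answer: -2984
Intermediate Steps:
B = 31 (B = -5 + (-6)**2 = -5 + 36 = 31)
D = -67 (D = (-8 - 17) - 42 = -25 - 42 = -67)
B + D*45 = 31 - 67*45 = 31 - 3015 = -2984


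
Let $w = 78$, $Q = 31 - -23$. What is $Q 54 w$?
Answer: $227448$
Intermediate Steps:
$Q = 54$ ($Q = 31 + 23 = 54$)
$Q 54 w = 54 \cdot 54 \cdot 78 = 2916 \cdot 78 = 227448$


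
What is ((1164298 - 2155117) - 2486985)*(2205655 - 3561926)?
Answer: 4716844708884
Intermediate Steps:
((1164298 - 2155117) - 2486985)*(2205655 - 3561926) = (-990819 - 2486985)*(-1356271) = -3477804*(-1356271) = 4716844708884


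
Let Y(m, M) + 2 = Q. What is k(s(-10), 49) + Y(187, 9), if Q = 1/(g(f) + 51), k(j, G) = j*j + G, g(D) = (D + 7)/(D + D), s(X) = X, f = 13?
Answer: 98944/673 ≈ 147.02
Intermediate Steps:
g(D) = (7 + D)/(2*D) (g(D) = (7 + D)/((2*D)) = (7 + D)*(1/(2*D)) = (7 + D)/(2*D))
k(j, G) = G + j**2 (k(j, G) = j**2 + G = G + j**2)
Q = 13/673 (Q = 1/((1/2)*(7 + 13)/13 + 51) = 1/((1/2)*(1/13)*20 + 51) = 1/(10/13 + 51) = 1/(673/13) = 13/673 ≈ 0.019316)
Y(m, M) = -1333/673 (Y(m, M) = -2 + 13/673 = -1333/673)
k(s(-10), 49) + Y(187, 9) = (49 + (-10)**2) - 1333/673 = (49 + 100) - 1333/673 = 149 - 1333/673 = 98944/673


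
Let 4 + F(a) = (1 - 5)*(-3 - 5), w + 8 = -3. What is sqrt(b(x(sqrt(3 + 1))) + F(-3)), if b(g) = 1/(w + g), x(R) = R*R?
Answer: sqrt(1365)/7 ≈ 5.2780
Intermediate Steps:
w = -11 (w = -8 - 3 = -11)
x(R) = R**2
b(g) = 1/(-11 + g)
F(a) = 28 (F(a) = -4 + (1 - 5)*(-3 - 5) = -4 - 4*(-8) = -4 + 32 = 28)
sqrt(b(x(sqrt(3 + 1))) + F(-3)) = sqrt(1/(-11 + (sqrt(3 + 1))**2) + 28) = sqrt(1/(-11 + (sqrt(4))**2) + 28) = sqrt(1/(-11 + 2**2) + 28) = sqrt(1/(-11 + 4) + 28) = sqrt(1/(-7) + 28) = sqrt(-1/7 + 28) = sqrt(195/7) = sqrt(1365)/7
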